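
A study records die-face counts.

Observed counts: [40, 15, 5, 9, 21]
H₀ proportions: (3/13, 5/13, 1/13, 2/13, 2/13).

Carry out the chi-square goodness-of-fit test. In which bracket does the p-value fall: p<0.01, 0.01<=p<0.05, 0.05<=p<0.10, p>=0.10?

p-value bracket: p<0.01

n = 90; E_i = n·p_i = [20.77, 34.62, 6.92, 13.85, 13.85]
χ² = (40−20.77)²/20.77 + (15−34.62)²/34.62 + (5−6.92)²/6.92 + (9−13.85)²/13.85 + (21−13.85)²/13.85 = 34.8481
df = 4
p-value (upper-tail) = 0.00000
→ bracket: p<0.01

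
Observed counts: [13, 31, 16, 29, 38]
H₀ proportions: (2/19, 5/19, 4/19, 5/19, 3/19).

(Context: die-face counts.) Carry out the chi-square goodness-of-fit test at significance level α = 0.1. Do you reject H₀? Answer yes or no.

reject H₀: yes

n = 127; E_i = n·p_i = [13.37, 33.42, 26.74, 33.42, 20.05]
χ² = (13−13.37)²/13.37 + (31−33.42)²/33.42 + (16−26.74)²/26.74 + (29−33.42)²/33.42 + (38−20.05)²/20.05 = 21.1451
df = 4
p-value (upper-tail) = 0.00030
At α=0.1: p < α → reject H₀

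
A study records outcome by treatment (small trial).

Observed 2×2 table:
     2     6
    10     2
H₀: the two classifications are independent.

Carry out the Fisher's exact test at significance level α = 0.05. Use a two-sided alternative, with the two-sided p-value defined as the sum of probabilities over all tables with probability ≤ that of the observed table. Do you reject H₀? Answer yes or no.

reject H₀: yes

Margins: r₁=8, r₂=12, c₁=12, c₂=8, n=20
p_obs = C(8,2)·C(12,10)/C(20,12); sum pmf over tables with pmf ≤ p_obs
p-value (two-sided) = 0.01937
At α=0.05: p < α → reject H₀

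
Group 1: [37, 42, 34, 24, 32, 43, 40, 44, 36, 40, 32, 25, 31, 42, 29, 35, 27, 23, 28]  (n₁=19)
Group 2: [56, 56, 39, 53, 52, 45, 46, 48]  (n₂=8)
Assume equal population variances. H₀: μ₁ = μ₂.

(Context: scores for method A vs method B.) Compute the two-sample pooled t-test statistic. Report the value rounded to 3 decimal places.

x̄₁=33.895, s₁=6.765, n₁=19
x̄₂=49.375, s₂=5.951, n₂=8
s_p² = [18·6.765² + 7·5.951²]/25 = 42.8666
SE = √(s_p²·(1/19+1/8)) = 2.7594
t = (33.895−49.375)/2.7594 = -5.6099
df = 25

test statistic = -5.610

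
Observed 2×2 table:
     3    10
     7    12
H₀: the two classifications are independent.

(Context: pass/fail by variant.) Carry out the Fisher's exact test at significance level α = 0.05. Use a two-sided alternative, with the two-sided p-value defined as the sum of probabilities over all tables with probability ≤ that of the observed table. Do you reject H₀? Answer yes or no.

Margins: r₁=13, r₂=19, c₁=10, c₂=22, n=32
p_obs = C(13,3)·C(19,7)/C(32,10); sum pmf over tables with pmf ≤ p_obs
p-value (two-sided) = 0.46732
At α=0.05: p ≥ α → fail to reject H₀

reject H₀: no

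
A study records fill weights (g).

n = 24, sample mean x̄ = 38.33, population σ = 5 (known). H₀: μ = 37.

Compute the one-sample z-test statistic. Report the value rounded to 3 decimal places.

SE = σ/√n = 5/√24 = 1.0206
z = (x̄−μ₀)/SE = (38.33−37)/1.0206 = 1.3031

test statistic = 1.303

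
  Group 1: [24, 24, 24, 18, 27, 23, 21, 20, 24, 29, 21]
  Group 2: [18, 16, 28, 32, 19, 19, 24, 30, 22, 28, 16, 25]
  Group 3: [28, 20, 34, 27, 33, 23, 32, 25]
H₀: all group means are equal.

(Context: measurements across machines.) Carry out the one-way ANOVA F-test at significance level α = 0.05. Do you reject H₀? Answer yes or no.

Group means [23.18, 23.08, 27.75], grand mean 24.323
SSB = Σnᵢ(x̄ᵢ−x̄)² = 126.721; SSW = ΣΣ(x−x̄ᵢ)² = 614.053
MSB = 126.721/2 = 63.3606; MSW = 614.053/28 = 21.9305
F = MSB/MSW = 2.8892
df = (2, 28)
p-value (upper-tail) = 0.07232
At α=0.05: p ≥ α → fail to reject H₀

reject H₀: no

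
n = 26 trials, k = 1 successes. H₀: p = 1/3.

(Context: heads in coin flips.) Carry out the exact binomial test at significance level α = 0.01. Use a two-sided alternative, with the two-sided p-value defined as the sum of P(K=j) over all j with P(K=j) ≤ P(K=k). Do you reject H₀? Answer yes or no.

Exact binomial: n=26, k=1, p₀=1/3=0.3333
P(X=j) = C(n,j)·p₀^j·(1−p₀)^(n−j); p = Σ P(X=j) over j with P(X=j) ≤ P(X=1)
p-value (two-sided) = 0.00057
At α=0.01: p < α → reject H₀

reject H₀: yes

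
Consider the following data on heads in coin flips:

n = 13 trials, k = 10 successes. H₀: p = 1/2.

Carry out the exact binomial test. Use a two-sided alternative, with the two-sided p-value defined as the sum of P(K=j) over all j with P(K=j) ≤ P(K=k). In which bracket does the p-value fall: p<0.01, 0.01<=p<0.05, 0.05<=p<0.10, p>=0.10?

p-value bracket: 0.05<=p<0.10

Exact binomial: n=13, k=10, p₀=1/2=0.5000
P(X=j) = C(n,j)·p₀^j·(1−p₀)^(n−j); p = Σ P(X=j) over j with P(X=j) ≤ P(X=10)
p-value (two-sided) = 0.09229
→ bracket: 0.05<=p<0.10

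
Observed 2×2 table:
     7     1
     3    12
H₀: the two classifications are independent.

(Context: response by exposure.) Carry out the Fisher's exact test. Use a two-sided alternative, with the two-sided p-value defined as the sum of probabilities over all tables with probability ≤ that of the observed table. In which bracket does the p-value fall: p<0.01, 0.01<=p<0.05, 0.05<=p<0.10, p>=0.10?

Margins: r₁=8, r₂=15, c₁=10, c₂=13, n=23
p_obs = C(8,7)·C(15,3)/C(23,10); sum pmf over tables with pmf ≤ p_obs
p-value (two-sided) = 0.00590
→ bracket: p<0.01

p-value bracket: p<0.01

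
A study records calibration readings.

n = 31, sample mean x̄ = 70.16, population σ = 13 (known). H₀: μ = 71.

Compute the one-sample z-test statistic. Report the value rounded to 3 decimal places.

test statistic = -0.360

SE = σ/√n = 13/√31 = 2.3349
z = (x̄−μ₀)/SE = (70.16−71)/2.3349 = -0.3598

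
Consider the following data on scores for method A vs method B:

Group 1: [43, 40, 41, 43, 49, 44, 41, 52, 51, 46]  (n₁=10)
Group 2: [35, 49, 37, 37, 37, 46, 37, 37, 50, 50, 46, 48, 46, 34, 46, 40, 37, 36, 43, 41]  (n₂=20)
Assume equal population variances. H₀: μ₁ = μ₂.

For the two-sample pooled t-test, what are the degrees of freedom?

df = n₁ + n₂ − 2 = 10 + 20 − 2 = 28

degrees of freedom = 28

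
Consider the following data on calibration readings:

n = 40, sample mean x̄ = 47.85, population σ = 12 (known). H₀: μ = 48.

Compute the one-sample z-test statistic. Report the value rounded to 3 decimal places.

SE = σ/√n = 12/√40 = 1.8974
z = (x̄−μ₀)/SE = (47.85−48)/1.8974 = -0.0791

test statistic = -0.079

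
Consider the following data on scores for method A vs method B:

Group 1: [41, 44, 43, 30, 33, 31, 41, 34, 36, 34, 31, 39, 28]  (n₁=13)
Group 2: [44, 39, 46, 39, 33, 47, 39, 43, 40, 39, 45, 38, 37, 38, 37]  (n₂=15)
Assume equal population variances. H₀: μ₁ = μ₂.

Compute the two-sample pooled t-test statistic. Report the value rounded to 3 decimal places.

x̄₁=35.769, s₁=5.310, n₁=13
x̄₂=40.267, s₂=3.900, n₂=15
s_p² = [12·5.310² + 14·3.900²]/26 = 21.2016
SE = √(s_p²·(1/13+1/15)) = 1.7448
t = (35.769−40.267)/1.7448 = -2.5776
df = 26

test statistic = -2.578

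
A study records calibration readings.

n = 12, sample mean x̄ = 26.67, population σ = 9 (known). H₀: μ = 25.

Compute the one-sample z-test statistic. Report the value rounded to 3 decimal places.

test statistic = 0.643

SE = σ/√n = 9/√12 = 2.5981
z = (x̄−μ₀)/SE = (26.67−25)/2.5981 = 0.6428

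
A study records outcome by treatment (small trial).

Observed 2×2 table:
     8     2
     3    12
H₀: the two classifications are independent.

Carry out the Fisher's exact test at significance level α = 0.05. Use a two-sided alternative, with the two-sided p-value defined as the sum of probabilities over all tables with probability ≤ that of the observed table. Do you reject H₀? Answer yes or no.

reject H₀: yes

Margins: r₁=10, r₂=15, c₁=11, c₂=14, n=25
p_obs = C(10,8)·C(15,3)/C(25,11); sum pmf over tables with pmf ≤ p_obs
p-value (two-sided) = 0.00514
At α=0.05: p < α → reject H₀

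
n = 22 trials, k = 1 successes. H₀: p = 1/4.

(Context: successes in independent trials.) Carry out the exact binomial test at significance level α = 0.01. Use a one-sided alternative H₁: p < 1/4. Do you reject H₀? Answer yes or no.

Exact binomial: n=22, k=1, p₀=1/4=0.2500
P(X≤1) from Σ C(n,i)·p₀^i·(1−p₀)^(n−i)
p-value (one-sided, H₁ less) = 0.01487
At α=0.01: p ≥ α → fail to reject H₀

reject H₀: no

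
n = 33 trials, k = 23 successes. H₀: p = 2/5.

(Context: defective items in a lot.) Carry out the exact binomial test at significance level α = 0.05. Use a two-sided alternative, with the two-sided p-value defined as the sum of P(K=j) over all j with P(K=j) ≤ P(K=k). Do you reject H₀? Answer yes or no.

Exact binomial: n=33, k=23, p₀=2/5=0.4000
P(X=j) = C(n,j)·p₀^j·(1−p₀)^(n−j); p = Σ P(X=j) over j with P(X=j) ≤ P(X=23)
p-value (two-sided) = 0.00101
At α=0.05: p < α → reject H₀

reject H₀: yes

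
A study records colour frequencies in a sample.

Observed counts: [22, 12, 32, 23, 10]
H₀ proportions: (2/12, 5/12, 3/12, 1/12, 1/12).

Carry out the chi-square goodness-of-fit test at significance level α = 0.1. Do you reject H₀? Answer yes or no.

n = 99; E_i = n·p_i = [16.50, 41.25, 24.75, 8.25, 8.25]
χ² = (22−16.50)²/16.50 + (12−41.25)²/41.25 + (32−24.75)²/24.75 + (23−8.25)²/8.25 + (10−8.25)²/8.25 = 51.4404
df = 4
p-value (upper-tail) = 0.00000
At α=0.1: p < α → reject H₀

reject H₀: yes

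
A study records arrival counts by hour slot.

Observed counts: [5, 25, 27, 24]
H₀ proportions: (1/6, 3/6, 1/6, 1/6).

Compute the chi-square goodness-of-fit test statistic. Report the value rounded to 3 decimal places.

test statistic = 32.951

n = 81; E_i = n·p_i = [13.50, 40.50, 13.50, 13.50]
χ² = (5−13.50)²/13.50 + (25−40.50)²/40.50 + (27−13.50)²/13.50 + (24−13.50)²/13.50 = 32.9506
df = 3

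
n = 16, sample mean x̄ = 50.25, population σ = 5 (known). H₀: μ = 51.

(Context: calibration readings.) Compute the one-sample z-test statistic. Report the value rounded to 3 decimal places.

SE = σ/√n = 5/√16 = 1.2500
z = (x̄−μ₀)/SE = (50.25−51)/1.2500 = -0.6000

test statistic = -0.600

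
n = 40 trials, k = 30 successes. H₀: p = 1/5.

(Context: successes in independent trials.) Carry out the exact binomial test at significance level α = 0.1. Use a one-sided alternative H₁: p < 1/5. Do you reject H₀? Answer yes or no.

reject H₀: no

Exact binomial: n=40, k=30, p₀=1/5=0.2000
P(X≤30) from Σ C(n,i)·p₀^i·(1−p₀)^(n−i)
p-value (one-sided, H₁ less) = 1.00000
At α=0.1: p ≥ α → fail to reject H₀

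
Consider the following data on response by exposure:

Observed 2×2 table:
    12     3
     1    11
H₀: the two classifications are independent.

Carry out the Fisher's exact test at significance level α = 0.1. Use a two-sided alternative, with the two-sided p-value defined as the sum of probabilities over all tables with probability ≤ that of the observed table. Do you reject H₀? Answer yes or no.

Margins: r₁=15, r₂=12, c₁=13, c₂=14, n=27
p_obs = C(15,12)·C(12,1)/C(27,13); sum pmf over tables with pmf ≤ p_obs
p-value (two-sided) = 0.00034
At α=0.1: p < α → reject H₀

reject H₀: yes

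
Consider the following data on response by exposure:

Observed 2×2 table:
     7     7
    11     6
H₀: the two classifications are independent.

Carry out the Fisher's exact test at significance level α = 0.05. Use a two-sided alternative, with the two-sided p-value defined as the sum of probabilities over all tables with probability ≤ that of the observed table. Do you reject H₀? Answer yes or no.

reject H₀: no

Margins: r₁=14, r₂=17, c₁=18, c₂=13, n=31
p_obs = C(14,7)·C(17,11)/C(31,18); sum pmf over tables with pmf ≤ p_obs
p-value (two-sided) = 0.48088
At α=0.05: p ≥ α → fail to reject H₀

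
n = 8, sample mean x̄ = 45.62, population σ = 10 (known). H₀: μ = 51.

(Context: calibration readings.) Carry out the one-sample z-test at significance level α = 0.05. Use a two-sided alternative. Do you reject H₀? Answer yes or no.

reject H₀: no

SE = σ/√n = 10/√8 = 3.5355
z = (x̄−μ₀)/SE = (45.62−51)/3.5355 = -1.5217
p-value (two-sided) = 0.12809
At α=0.05: p ≥ α → fail to reject H₀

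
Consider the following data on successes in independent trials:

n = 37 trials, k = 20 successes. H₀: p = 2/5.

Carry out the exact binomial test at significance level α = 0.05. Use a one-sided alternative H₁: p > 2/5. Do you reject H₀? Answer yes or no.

reject H₀: no

Exact binomial: n=37, k=20, p₀=2/5=0.4000
P(X≥20) from Σ C(n,i)·p₀^i·(1−p₀)^(n−i)
p-value (one-sided, H₁ greater) = 0.05864
At α=0.05: p ≥ α → fail to reject H₀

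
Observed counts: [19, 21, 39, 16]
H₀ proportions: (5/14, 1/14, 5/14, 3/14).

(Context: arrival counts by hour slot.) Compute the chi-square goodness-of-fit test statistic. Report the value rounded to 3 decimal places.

test statistic = 38.034

n = 95; E_i = n·p_i = [33.93, 6.79, 33.93, 20.36]
χ² = (19−33.93)²/33.93 + (21−6.79)²/6.79 + (39−33.93)²/33.93 + (16−20.36)²/20.36 = 38.0344
df = 3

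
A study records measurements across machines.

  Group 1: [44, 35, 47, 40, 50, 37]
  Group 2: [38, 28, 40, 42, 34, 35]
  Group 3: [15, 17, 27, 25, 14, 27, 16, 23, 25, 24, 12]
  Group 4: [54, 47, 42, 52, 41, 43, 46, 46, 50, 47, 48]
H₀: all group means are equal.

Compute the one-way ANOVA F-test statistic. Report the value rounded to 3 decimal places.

Group means [42.17, 36.17, 20.45, 46.91], grand mean 35.618
SSB = Σnᵢ(x̄ᵢ−x̄)² = 4190.726; SSW = ΣΣ(x−x̄ᵢ)² = 779.303
MSB = 4190.726/3 = 1396.9088; MSW = 779.303/30 = 25.9768
F = MSB/MSW = 53.7753
df = (3, 30)

test statistic = 53.775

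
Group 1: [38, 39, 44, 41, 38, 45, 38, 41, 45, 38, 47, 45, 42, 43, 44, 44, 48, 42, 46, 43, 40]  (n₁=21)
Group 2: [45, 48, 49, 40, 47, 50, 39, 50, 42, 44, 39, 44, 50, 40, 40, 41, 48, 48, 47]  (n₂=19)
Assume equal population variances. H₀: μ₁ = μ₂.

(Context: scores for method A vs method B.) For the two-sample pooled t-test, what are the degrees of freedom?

degrees of freedom = 38

df = n₁ + n₂ − 2 = 21 + 19 − 2 = 38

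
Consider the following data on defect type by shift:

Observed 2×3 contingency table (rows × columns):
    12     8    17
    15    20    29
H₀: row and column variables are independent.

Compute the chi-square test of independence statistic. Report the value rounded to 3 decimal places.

test statistic = 1.496

Row totals [37, 64], col totals [27, 28, 46], n=101
χ² = (12−9.89)²/9.89 + (8−10.26)²/10.26 + (17−16.85)²/16.85 + (15−17.11)²/17.11 + (20−17.74)²/17.74 + (29−29.15)²/29.15 = 1.4957
df = 2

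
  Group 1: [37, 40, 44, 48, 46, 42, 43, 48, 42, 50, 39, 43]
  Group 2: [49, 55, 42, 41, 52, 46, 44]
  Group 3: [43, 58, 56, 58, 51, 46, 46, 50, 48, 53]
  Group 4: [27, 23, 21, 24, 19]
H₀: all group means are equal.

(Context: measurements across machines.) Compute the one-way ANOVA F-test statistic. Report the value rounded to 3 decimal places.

Group means [43.50, 47.00, 50.90, 22.80], grand mean 43.353
SSB = Σnᵢ(x̄ᵢ−x̄)² = 2775.065; SSW = ΣΣ(x−x̄ᵢ)² = 620.700
MSB = 2775.065/3 = 925.0216; MSW = 620.700/30 = 20.6900
F = MSB/MSW = 44.7086
df = (3, 30)

test statistic = 44.709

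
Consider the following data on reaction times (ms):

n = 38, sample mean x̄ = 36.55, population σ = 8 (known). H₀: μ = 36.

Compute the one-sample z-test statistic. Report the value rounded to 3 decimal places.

SE = σ/√n = 8/√38 = 1.2978
z = (x̄−μ₀)/SE = (36.55−36)/1.2978 = 0.4238

test statistic = 0.424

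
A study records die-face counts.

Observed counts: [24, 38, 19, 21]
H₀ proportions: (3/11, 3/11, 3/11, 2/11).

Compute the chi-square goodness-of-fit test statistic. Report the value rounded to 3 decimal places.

test statistic = 7.371

n = 102; E_i = n·p_i = [27.82, 27.82, 27.82, 18.55]
χ² = (24−27.82)²/27.82 + (38−27.82)²/27.82 + (19−27.82)²/27.82 + (21−18.55)²/18.55 = 7.3709
df = 3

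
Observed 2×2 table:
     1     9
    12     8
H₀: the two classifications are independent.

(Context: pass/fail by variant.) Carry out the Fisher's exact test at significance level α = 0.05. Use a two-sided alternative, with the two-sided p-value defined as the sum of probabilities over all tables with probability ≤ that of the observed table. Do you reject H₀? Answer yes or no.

reject H₀: yes

Margins: r₁=10, r₂=20, c₁=13, c₂=17, n=30
p_obs = C(10,1)·C(20,12)/C(30,13); sum pmf over tables with pmf ≤ p_obs
p-value (two-sided) = 0.01741
At α=0.05: p < α → reject H₀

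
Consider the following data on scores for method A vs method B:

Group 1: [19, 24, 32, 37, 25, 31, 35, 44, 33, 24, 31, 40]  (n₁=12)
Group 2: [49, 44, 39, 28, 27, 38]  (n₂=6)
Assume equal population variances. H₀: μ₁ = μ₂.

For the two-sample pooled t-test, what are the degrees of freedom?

degrees of freedom = 16

df = n₁ + n₂ − 2 = 12 + 6 − 2 = 16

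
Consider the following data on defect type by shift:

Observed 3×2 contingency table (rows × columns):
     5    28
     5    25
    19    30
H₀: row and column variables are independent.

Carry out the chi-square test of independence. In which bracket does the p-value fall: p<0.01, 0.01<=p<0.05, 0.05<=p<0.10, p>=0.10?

p-value bracket: 0.01<=p<0.05

Row totals [33, 30, 49], col totals [29, 83], n=112
χ² = (5−8.54)²/8.54 + (28−24.46)²/24.46 + (5−7.77)²/7.77 + (25−22.23)²/22.23 + (19−12.69)²/12.69 + (30−36.31)²/36.31 = 7.5531
df = 2
p-value (upper-tail) = 0.02290
→ bracket: 0.01<=p<0.05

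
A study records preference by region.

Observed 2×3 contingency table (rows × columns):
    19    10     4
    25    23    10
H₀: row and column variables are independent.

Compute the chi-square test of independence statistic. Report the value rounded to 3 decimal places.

test statistic = 1.777

Row totals [33, 58], col totals [44, 33, 14], n=91
χ² = (19−15.96)²/15.96 + (10−11.97)²/11.97 + (4−5.08)²/5.08 + (25−28.04)²/28.04 + (23−21.03)²/21.03 + (10−8.92)²/8.92 = 1.7768
df = 2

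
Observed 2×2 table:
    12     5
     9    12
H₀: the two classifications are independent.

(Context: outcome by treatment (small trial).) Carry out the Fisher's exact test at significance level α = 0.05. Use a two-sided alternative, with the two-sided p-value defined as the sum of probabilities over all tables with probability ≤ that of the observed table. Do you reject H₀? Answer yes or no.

reject H₀: no

Margins: r₁=17, r₂=21, c₁=21, c₂=17, n=38
p_obs = C(17,12)·C(21,9)/C(38,21); sum pmf over tables with pmf ≤ p_obs
p-value (two-sided) = 0.11127
At α=0.05: p ≥ α → fail to reject H₀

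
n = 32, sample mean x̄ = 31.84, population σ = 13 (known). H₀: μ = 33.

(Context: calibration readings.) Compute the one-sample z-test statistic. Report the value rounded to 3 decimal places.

test statistic = -0.505

SE = σ/√n = 13/√32 = 2.2981
z = (x̄−μ₀)/SE = (31.84−33)/2.2981 = -0.5048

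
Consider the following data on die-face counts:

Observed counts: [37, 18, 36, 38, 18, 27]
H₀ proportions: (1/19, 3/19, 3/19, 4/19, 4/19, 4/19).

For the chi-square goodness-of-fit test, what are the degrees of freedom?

degrees of freedom = 5

df = k − 1 = 6 − 1 = 5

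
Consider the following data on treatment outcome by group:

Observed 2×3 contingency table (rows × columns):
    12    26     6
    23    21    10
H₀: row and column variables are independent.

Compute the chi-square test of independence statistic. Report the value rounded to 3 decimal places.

Row totals [44, 54], col totals [35, 47, 16], n=98
χ² = (12−15.71)²/15.71 + (26−21.10)²/21.10 + (6−7.18)²/7.18 + (23−19.29)²/19.29 + (21−25.90)²/25.90 + (10−8.82)²/8.82 = 4.0104
df = 2

test statistic = 4.010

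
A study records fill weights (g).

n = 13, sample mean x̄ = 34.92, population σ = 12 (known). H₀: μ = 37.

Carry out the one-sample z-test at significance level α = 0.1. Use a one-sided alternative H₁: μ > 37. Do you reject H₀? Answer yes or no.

reject H₀: no

SE = σ/√n = 12/√13 = 3.3282
z = (x̄−μ₀)/SE = (34.92−37)/3.3282 = -0.6250
p-value (one-sided, H₁ greater) = 0.73400
At α=0.1: p ≥ α → fail to reject H₀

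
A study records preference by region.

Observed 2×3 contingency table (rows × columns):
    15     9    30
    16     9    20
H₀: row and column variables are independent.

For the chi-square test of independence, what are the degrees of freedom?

df = (r−1)(c−1) = (2−1)·(3−1) = 2

degrees of freedom = 2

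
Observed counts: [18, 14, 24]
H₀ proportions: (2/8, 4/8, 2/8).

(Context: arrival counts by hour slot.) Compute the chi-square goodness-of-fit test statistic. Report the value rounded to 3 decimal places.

test statistic = 15.286

n = 56; E_i = n·p_i = [14.00, 28.00, 14.00]
χ² = (18−14.00)²/14.00 + (14−28.00)²/28.00 + (24−14.00)²/14.00 = 15.2857
df = 2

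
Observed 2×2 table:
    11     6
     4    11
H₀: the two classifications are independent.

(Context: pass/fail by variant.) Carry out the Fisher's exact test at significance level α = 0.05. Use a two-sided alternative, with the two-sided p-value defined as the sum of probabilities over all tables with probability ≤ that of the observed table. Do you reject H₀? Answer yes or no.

Margins: r₁=17, r₂=15, c₁=15, c₂=17, n=32
p_obs = C(17,11)·C(15,4)/C(32,15); sum pmf over tables with pmf ≤ p_obs
p-value (two-sided) = 0.04161
At α=0.05: p < α → reject H₀

reject H₀: yes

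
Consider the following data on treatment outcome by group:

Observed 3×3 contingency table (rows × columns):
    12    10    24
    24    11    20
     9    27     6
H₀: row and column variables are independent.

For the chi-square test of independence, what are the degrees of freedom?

degrees of freedom = 4

df = (r−1)(c−1) = (3−1)·(3−1) = 4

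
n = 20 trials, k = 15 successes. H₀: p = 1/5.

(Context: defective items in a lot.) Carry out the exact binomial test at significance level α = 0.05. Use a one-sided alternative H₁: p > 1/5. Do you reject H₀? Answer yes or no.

reject H₀: yes

Exact binomial: n=20, k=15, p₀=1/5=0.2000
P(X≥15) from Σ C(n,i)·p₀^i·(1−p₀)^(n−i)
p-value (one-sided, H₁ greater) = 0.00000
At α=0.05: p < α → reject H₀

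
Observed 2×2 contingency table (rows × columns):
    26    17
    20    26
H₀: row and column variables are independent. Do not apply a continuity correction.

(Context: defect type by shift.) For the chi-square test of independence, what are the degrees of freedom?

degrees of freedom = 1

df = (r−1)(c−1) = (2−1)·(2−1) = 1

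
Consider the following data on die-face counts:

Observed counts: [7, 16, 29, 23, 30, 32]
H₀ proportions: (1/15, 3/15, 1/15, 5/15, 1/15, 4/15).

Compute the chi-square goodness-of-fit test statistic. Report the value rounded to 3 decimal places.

test statistic = 107.942

n = 137; E_i = n·p_i = [9.13, 27.40, 9.13, 45.67, 9.13, 36.53]
χ² = (7−9.13)²/9.13 + (16−27.40)²/27.40 + (29−9.13)²/9.13 + (23−45.67)²/45.67 + (30−9.13)²/9.13 + (32−36.53)²/36.53 = 107.9416
df = 5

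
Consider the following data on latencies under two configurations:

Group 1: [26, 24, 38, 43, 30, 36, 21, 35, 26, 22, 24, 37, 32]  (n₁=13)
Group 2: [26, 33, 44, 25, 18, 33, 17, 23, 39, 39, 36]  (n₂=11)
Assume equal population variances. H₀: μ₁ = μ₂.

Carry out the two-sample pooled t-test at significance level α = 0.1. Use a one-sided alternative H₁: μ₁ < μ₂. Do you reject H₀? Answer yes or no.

x̄₁=30.308, s₁=7.040, n₁=13
x̄₂=30.273, s₂=9.023, n₂=11
s_p² = [12·7.040² + 10·9.023²]/22 = 64.0432
SE = √(s_p²·(1/13+1/11)) = 3.2785
t = (30.308−30.273)/3.2785 = 0.0107
df = 22
p-value (one-sided, H₁ less) = 0.50421
At α=0.1: p ≥ α → fail to reject H₀

reject H₀: no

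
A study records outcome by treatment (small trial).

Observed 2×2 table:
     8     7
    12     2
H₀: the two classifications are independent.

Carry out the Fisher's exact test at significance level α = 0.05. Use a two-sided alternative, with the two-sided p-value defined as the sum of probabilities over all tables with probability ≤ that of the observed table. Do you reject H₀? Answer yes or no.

reject H₀: no

Margins: r₁=15, r₂=14, c₁=20, c₂=9, n=29
p_obs = C(15,8)·C(14,12)/C(29,20); sum pmf over tables with pmf ≤ p_obs
p-value (two-sided) = 0.10865
At α=0.05: p ≥ α → fail to reject H₀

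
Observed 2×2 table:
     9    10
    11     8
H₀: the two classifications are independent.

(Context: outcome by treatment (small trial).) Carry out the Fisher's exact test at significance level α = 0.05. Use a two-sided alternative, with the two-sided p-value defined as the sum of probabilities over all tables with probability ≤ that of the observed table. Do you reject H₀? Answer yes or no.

reject H₀: no

Margins: r₁=19, r₂=19, c₁=20, c₂=18, n=38
p_obs = C(19,9)·C(19,11)/C(38,20); sum pmf over tables with pmf ≤ p_obs
p-value (two-sided) = 0.74585
At α=0.05: p ≥ α → fail to reject H₀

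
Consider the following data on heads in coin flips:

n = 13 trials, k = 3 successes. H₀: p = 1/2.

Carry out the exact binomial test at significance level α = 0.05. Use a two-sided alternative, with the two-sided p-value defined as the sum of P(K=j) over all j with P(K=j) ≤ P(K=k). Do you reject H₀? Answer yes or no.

Exact binomial: n=13, k=3, p₀=1/2=0.5000
P(X=j) = C(n,j)·p₀^j·(1−p₀)^(n−j); p = Σ P(X=j) over j with P(X=j) ≤ P(X=3)
p-value (two-sided) = 0.09229
At α=0.05: p ≥ α → fail to reject H₀

reject H₀: no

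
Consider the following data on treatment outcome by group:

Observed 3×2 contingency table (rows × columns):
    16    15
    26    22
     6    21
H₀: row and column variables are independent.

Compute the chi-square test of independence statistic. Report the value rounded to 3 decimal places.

test statistic = 7.825

Row totals [31, 48, 27], col totals [48, 58], n=106
χ² = (16−14.04)²/14.04 + (15−16.96)²/16.96 + (26−21.74)²/21.74 + (22−26.26)²/26.26 + (6−12.23)²/12.23 + (21−14.77)²/14.77 = 7.8252
df = 2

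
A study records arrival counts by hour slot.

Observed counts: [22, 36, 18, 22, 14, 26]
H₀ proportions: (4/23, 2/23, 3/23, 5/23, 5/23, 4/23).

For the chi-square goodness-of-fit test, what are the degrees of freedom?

df = k − 1 = 6 − 1 = 5

degrees of freedom = 5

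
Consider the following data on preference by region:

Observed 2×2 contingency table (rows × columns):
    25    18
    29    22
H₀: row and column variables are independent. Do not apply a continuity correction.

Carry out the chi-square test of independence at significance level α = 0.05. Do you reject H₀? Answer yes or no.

reject H₀: no

Row totals [43, 51], col totals [54, 40], n=94
χ² = (25−24.70)²/24.70 + (18−18.30)²/18.30 + (29−29.30)²/29.30 + (22−21.70)²/21.70 = 0.0156
df = 1
p-value (upper-tail) = 0.90074
At α=0.05: p ≥ α → fail to reject H₀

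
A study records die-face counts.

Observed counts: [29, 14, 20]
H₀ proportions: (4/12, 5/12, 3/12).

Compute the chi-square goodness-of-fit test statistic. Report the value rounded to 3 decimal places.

n = 63; E_i = n·p_i = [21.00, 26.25, 15.75]
χ² = (29−21.00)²/21.00 + (14−26.25)²/26.25 + (20−15.75)²/15.75 = 9.9111
df = 2

test statistic = 9.911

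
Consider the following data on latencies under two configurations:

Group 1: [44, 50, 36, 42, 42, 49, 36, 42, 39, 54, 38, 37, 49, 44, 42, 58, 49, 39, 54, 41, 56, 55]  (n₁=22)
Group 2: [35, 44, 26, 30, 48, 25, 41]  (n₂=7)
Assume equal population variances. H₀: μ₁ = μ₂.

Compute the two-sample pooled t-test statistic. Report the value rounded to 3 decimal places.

x̄₁=45.273, s₁=6.984, n₁=22
x̄₂=35.571, s₂=9.034, n₂=7
s_p² = [21·6.984² + 6·9.034²]/27 = 56.0770
SE = √(s_p²·(1/22+1/7)) = 3.2496
t = (45.273−35.571)/3.2496 = 2.9854
df = 27

test statistic = 2.985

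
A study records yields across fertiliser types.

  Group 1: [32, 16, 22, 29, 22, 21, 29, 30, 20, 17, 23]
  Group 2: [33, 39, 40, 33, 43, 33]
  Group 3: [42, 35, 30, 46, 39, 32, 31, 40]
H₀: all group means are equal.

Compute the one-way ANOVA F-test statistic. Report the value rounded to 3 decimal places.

test statistic = 18.664

Group means [23.73, 36.83, 36.88], grand mean 31.080
SSB = Σnᵢ(x̄ᵢ−x̄)² = 1061.950; SSW = ΣΣ(x−x̄ᵢ)² = 625.890
MSB = 1061.950/2 = 530.9749; MSW = 625.890/22 = 28.4496
F = MSB/MSW = 18.6637
df = (2, 22)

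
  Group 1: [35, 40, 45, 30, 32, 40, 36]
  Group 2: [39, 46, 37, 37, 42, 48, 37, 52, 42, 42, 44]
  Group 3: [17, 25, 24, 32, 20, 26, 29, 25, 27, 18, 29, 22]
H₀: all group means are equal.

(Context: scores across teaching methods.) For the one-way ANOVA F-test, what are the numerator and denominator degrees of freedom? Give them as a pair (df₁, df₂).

k = 3 groups, N = 30 total
df = (k−1, N−k) = (3−1, 30−3) = (2, 27)

degrees of freedom = [2, 27]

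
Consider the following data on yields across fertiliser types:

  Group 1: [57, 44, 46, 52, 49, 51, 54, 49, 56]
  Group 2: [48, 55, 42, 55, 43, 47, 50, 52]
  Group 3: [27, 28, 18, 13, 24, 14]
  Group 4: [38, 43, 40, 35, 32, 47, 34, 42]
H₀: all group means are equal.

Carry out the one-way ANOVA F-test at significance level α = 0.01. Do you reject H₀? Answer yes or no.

Group means [50.89, 49.00, 20.67, 38.88], grand mean 41.452
SSB = Σnᵢ(x̄ᵢ−x̄)² = 3902.580; SSW = ΣΣ(x−x̄ᵢ)² = 721.097
MSB = 3902.580/3 = 1300.8601; MSW = 721.097/27 = 26.7073
F = MSB/MSW = 48.7080
df = (3, 27)
p-value (upper-tail) = 0.00000
At α=0.01: p < α → reject H₀

reject H₀: yes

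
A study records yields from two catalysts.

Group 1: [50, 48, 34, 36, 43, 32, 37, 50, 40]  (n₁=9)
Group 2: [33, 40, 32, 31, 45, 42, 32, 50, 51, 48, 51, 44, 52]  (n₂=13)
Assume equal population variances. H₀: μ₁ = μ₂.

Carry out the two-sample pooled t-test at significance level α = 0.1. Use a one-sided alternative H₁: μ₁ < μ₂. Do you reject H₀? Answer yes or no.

x̄₁=41.111, s₁=6.954, n₁=9
x̄₂=42.385, s₂=8.057, n₂=13
s_p² = [8·6.954² + 12·8.057²]/20 = 58.2983
SE = √(s_p²·(1/9+1/13)) = 3.3109
t = (41.111−42.385)/3.3109 = -0.3846
df = 20
p-value (one-sided, H₁ less) = 0.35228
At α=0.1: p ≥ α → fail to reject H₀

reject H₀: no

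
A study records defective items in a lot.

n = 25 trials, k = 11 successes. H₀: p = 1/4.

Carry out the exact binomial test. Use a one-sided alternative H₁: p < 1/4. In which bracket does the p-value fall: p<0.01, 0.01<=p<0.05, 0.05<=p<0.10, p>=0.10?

p-value bracket: p>=0.10

Exact binomial: n=25, k=11, p₀=1/4=0.2500
P(X≤11) from Σ C(n,i)·p₀^i·(1−p₀)^(n−i)
p-value (one-sided, H₁ less) = 0.98927
→ bracket: p>=0.10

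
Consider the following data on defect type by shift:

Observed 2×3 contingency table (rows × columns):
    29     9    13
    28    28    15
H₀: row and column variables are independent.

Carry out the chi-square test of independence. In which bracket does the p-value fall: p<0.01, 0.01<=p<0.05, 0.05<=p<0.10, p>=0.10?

p-value bracket: 0.01<=p<0.05

Row totals [51, 71], col totals [57, 37, 28], n=122
χ² = (29−23.83)²/23.83 + (9−15.47)²/15.47 + (13−11.70)²/11.70 + (28−33.17)²/33.17 + (28−21.53)²/21.53 + (15−16.30)²/16.30 = 6.8218
df = 2
p-value (upper-tail) = 0.03301
→ bracket: 0.01<=p<0.05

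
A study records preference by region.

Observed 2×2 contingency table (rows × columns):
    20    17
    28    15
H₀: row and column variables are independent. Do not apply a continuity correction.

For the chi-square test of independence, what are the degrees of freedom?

df = (r−1)(c−1) = (2−1)·(2−1) = 1

degrees of freedom = 1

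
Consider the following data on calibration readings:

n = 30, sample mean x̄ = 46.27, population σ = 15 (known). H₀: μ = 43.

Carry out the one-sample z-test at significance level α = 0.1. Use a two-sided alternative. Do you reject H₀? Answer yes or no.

reject H₀: no

SE = σ/√n = 15/√30 = 2.7386
z = (x̄−μ₀)/SE = (46.27−43)/2.7386 = 1.1940
p-value (two-sided) = 0.23246
At α=0.1: p ≥ α → fail to reject H₀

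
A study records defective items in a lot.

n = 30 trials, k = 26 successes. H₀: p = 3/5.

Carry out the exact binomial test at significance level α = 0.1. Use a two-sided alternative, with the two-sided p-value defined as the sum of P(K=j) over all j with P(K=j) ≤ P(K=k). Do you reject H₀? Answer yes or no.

Exact binomial: n=30, k=26, p₀=3/5=0.6000
P(X=j) = C(n,j)·p₀^j·(1−p₀)^(n−j); p = Σ P(X=j) over j with P(X=j) ≤ P(X=26)
p-value (two-sided) = 0.00237
At α=0.1: p < α → reject H₀

reject H₀: yes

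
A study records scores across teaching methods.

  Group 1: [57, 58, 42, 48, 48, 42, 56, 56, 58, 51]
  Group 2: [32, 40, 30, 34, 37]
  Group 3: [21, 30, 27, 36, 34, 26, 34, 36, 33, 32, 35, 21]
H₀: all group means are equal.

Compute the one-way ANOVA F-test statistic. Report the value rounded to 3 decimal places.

test statistic = 41.067

Group means [51.60, 34.60, 30.42], grand mean 39.037
SSB = Σnᵢ(x̄ᵢ−x̄)² = 2568.446; SSW = ΣΣ(x−x̄ᵢ)² = 750.517
MSB = 2568.446/2 = 1284.2231; MSW = 750.517/24 = 31.2715
F = MSB/MSW = 41.0669
df = (2, 24)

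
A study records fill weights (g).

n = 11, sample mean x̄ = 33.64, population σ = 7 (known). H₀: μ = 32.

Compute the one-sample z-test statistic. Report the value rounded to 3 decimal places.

SE = σ/√n = 7/√11 = 2.1106
z = (x̄−μ₀)/SE = (33.64−32)/2.1106 = 0.7770

test statistic = 0.777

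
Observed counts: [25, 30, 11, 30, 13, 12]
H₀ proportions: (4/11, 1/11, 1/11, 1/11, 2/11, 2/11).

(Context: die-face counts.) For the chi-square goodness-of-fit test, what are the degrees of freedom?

df = k − 1 = 6 − 1 = 5

degrees of freedom = 5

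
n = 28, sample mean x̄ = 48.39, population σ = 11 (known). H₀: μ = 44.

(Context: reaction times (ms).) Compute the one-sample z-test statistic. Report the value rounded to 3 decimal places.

test statistic = 2.112

SE = σ/√n = 11/√28 = 2.0788
z = (x̄−μ₀)/SE = (48.39−44)/2.0788 = 2.1118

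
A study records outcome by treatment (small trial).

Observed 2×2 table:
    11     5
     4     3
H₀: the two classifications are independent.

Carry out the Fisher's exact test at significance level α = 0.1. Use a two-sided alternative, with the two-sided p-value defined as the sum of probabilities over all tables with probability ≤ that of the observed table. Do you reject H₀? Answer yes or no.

reject H₀: no

Margins: r₁=16, r₂=7, c₁=15, c₂=8, n=23
p_obs = C(16,11)·C(7,4)/C(23,15); sum pmf over tables with pmf ≤ p_obs
p-value (two-sided) = 0.65702
At α=0.1: p ≥ α → fail to reject H₀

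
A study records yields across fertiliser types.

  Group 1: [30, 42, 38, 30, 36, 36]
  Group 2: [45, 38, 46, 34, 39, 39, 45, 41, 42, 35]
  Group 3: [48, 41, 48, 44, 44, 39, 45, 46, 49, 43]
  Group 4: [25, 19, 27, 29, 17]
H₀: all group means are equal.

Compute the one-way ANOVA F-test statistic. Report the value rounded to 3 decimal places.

test statistic = 31.253

Group means [35.33, 40.40, 44.70, 23.40], grand mean 38.065
SSB = Σnᵢ(x̄ᵢ−x̄)² = 1614.838; SSW = ΣΣ(x−x̄ᵢ)² = 465.033
MSB = 1614.838/3 = 538.2792; MSW = 465.033/27 = 17.2235
F = MSB/MSW = 31.2527
df = (3, 27)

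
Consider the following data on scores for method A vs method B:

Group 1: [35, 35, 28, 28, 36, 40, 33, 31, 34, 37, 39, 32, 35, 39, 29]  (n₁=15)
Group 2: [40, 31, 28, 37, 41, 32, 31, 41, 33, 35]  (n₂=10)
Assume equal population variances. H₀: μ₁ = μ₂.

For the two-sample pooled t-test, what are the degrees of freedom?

df = n₁ + n₂ − 2 = 15 + 10 − 2 = 23

degrees of freedom = 23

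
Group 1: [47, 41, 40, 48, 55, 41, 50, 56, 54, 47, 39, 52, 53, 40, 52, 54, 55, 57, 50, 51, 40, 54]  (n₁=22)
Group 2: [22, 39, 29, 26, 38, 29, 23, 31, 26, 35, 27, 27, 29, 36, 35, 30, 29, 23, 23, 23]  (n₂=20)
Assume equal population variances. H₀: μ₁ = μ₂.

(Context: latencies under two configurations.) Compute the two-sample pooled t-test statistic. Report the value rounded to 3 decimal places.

test statistic = 11.278

x̄₁=48.909, s₁=6.094, n₁=22
x̄₂=29.000, s₂=5.262, n₂=20
s_p² = [21·6.094² + 19·5.262²]/40 = 32.6455
SE = √(s_p²·(1/22+1/20)) = 1.7653
t = (48.909−29.000)/1.7653 = 11.2783
df = 40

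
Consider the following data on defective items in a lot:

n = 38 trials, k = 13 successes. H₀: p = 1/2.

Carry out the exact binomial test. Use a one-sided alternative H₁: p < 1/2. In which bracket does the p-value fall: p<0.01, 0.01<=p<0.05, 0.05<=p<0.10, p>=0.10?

Exact binomial: n=38, k=13, p₀=1/2=0.5000
P(X≤13) from Σ C(n,i)·p₀^i·(1−p₀)^(n−i)
p-value (one-sided, H₁ less) = 0.03648
→ bracket: 0.01<=p<0.05

p-value bracket: 0.01<=p<0.05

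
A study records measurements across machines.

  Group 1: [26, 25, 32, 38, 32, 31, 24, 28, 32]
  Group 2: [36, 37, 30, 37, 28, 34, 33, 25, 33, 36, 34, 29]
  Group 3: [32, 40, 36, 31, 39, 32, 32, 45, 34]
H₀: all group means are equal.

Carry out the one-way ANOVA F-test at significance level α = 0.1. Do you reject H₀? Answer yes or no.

Group means [29.78, 32.67, 35.67], grand mean 32.700
SSB = Σnᵢ(x̄ᵢ−x̄)² = 156.078; SSW = ΣΣ(x−x̄ᵢ)² = 504.222
MSB = 156.078/2 = 78.0389; MSW = 504.222/27 = 18.6749
F = MSB/MSW = 4.1788
df = (2, 27)
p-value (upper-tail) = 0.02624
At α=0.1: p < α → reject H₀

reject H₀: yes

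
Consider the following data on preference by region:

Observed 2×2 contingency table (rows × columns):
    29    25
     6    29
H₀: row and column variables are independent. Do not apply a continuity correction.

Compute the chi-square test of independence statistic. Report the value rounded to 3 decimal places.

test statistic = 11.897

Row totals [54, 35], col totals [35, 54], n=89
χ² = (29−21.24)²/21.24 + (25−32.76)²/32.76 + (6−13.76)²/13.76 + (29−21.24)²/21.24 = 11.8966
df = 1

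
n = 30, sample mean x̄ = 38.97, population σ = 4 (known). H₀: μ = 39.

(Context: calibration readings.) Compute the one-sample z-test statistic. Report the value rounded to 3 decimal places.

test statistic = -0.041

SE = σ/√n = 4/√30 = 0.7303
z = (x̄−μ₀)/SE = (38.97−39)/0.7303 = -0.0411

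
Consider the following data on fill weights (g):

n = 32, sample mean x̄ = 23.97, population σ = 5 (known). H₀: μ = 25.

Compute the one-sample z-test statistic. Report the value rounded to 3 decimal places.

SE = σ/√n = 5/√32 = 0.8839
z = (x̄−μ₀)/SE = (23.97−25)/0.8839 = -1.1653

test statistic = -1.165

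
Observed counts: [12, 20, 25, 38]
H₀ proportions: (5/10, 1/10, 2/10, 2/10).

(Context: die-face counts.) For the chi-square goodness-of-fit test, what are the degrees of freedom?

degrees of freedom = 3

df = k − 1 = 4 − 1 = 3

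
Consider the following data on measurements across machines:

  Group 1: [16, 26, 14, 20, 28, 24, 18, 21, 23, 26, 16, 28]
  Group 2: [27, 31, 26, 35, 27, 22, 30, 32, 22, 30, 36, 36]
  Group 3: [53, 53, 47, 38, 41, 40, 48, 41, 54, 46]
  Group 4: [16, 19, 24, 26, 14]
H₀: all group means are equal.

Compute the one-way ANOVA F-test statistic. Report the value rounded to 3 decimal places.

test statistic = 48.622

Group means [21.67, 29.50, 46.10, 19.80], grand mean 30.103
SSB = Σnᵢ(x̄ᵢ−x̄)² = 3948.223; SSW = ΣΣ(x−x̄ᵢ)² = 947.367
MSB = 3948.223/3 = 1316.0744; MSW = 947.367/35 = 27.0676
F = MSB/MSW = 48.6217
df = (3, 35)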